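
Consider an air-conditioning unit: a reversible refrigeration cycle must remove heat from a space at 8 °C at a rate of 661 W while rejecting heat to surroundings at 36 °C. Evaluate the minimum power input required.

T_H = 36 °C → 36 + 273.15 = 309.15 K.
T_C = 8 °C → 8 + 273.15 = 281.15 K.
The reversible coefficient of performance is COP_R = T_C/(T_H − T_C) = 281.15/28.00 = 10.0411.
W = Q_C/COP_R = 661/10.0411 = 65.8 W.

Ẇ_in ≈ 65.8 W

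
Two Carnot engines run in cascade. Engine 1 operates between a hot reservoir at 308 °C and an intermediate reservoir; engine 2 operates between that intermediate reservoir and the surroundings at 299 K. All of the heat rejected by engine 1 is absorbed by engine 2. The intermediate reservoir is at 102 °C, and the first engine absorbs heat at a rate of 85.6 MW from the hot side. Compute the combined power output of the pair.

T_H = 308 °C → 308 + 273.15 = 581.15 K.
Two reversible stages in series are equivalent to a single Carnot engine between T_H and T_C, so η_total = 1 − T_C/T_H = 1 − 299.00/581.15 = 0.4855.
W_total = η_total · Q_H = 0.4855 × 85.6 = 41.6 MW.

Ẇ_total ≈ 41.6 MW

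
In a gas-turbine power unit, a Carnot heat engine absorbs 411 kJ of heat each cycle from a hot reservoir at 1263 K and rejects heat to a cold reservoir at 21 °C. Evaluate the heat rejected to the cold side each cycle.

Q_C ≈ 95.72 kJ

T_C = 21 °C → 21 + 273.15 = 294.15 K.
Since the cycle is reversible, η = 1 − T_C/T_H = 1 − 294.15/1263.00 = 0.7671.
For a reversible cycle Q_C/Q_H = T_C/T_H, so Q_C = 411 × 294.15/1263.00 = 95.72 kJ.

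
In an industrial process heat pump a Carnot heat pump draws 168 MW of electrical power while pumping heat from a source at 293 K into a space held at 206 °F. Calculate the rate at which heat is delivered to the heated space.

T_H = 206 °F → (206 − 32) × 5/9 = 96.67 °C = 369.82 K.
COP_HP = T_H/(T_H − T_C) = 369.82/76.82 = 4.8143.
Q_H = COP_HP · W = 4.8143 × 168 = 808.8 MW.

Q̇_H ≈ 808.8 MW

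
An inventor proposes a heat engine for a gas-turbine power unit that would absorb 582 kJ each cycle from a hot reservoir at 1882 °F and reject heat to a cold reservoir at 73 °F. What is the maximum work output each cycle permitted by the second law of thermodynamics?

T_H = 1882 °F → (1882 − 32) × 5/9 = 1027.78 °C = 1300.93 K.
T_C = 73 °F → (73 − 32) × 5/9 = 22.78 °C = 295.93 K.
No engine can exceed the Carnot limit: η_max = 1 − T_C/T_H = 1 − 295.93/1300.93 = 0.7725.
W_max = η_max · Q_H = 0.7725 × 582 = 450 kJ.

W_max ≈ 450 kJ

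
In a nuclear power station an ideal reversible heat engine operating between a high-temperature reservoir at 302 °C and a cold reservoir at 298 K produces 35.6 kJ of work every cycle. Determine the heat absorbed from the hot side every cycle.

T_H = 302 °C → 302 + 273.15 = 575.15 K.
Since the cycle is reversible, η = 1 − T_C/T_H = 1 − 298.00/575.15 = 0.4819.
Q_H = W/η = 35.6/0.4819 = 73.88 kJ.

Q_H ≈ 73.88 kJ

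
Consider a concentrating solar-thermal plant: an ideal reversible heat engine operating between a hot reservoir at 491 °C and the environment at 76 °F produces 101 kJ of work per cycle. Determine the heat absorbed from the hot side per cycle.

Q_H ≈ 165 kJ

T_H = 491 °C → 491 + 273.15 = 764.15 K.
T_C = 76 °F → (76 − 32) × 5/9 = 24.44 °C = 297.59 K.
η_rev = 1 − T_C/T_H = 1 − 297.59/764.15 = 0.6106.
Q_H = W/η = 101/0.6106 = 165 kJ.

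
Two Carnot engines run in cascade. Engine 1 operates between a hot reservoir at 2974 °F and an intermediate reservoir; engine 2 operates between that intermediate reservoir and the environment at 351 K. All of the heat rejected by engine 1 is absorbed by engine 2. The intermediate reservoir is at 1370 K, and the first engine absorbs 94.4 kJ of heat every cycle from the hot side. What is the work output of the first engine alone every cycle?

T_H = 2974 °F → (2974 − 32) × 5/9 = 1634.44 °C = 1907.59 K.
First-stage efficiency η₁ = 1 − T_m/T_H = 1 − 1370.00/1907.59 = 0.2818.
W₁ = η₁·Q_H = 0.2818 × 94.4 = 26.60 kJ.

W₁ ≈ 26.60 kJ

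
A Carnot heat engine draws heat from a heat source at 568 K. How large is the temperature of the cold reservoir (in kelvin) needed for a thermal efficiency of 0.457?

From η = 1 − T_C/T_H, T_C = T_H·(1 − η) = 568.00 × (1 − 0.457) = 308 K.

T_C ≈ 308 K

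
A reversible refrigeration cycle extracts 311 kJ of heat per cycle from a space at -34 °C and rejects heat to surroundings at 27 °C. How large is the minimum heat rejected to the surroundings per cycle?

T_H = 27 °C → 27 + 273.15 = 300.15 K.
T_C = -34 °C → -34 + 273.15 = 239.15 K.
For a reversible cycle Q_H/Q_C = T_H/T_C, so Q_H = Q_C·T_H/T_C = 311 × 300.15/239.15 = 390 kJ.

Q_H ≈ 390 kJ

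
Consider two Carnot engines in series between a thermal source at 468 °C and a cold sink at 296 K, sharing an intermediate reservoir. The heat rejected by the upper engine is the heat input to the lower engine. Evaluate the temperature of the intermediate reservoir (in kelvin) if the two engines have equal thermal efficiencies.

T_m ≈ 468 K

T_H = 468 °C → 468 + 273.15 = 741.15 K.
Equal efficiencies require 1 − T_m/T_H = 1 − T_C/T_m, i.e. T_m/T_H = T_C/T_m, so T_m = √(T_H·T_C) = √(741.15 × 296.00) = 468 K.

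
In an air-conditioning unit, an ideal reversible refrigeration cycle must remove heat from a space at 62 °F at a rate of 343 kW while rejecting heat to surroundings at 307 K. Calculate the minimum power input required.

Ẇ_in ≈ 20.34 kW

T_C = 62 °F → (62 − 32) × 5/9 = 16.67 °C = 289.82 K.
The reversible coefficient of performance is COP_R = T_C/(T_H − T_C) = 289.82/17.18 = 16.8661.
W = Q_C/COP_R = 343/16.8661 = 20.34 kW.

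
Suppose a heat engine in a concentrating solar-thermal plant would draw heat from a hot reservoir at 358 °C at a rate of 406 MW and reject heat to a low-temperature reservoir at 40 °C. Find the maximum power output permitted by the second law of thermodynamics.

Ẇ_max ≈ 205 MW

T_H = 358 °C → 358 + 273.15 = 631.15 K.
T_C = 40 °C → 40 + 273.15 = 313.15 K.
The upper bound on efficiency is η_max = 1 − T_C/T_H = 1 − 313.15/631.15 = 0.5038.
W_max = η_max · Q_H = 0.5038 × 406 = 205 MW.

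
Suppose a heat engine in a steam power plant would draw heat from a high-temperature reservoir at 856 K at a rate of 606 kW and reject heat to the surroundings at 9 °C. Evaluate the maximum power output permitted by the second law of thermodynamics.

Ẇ_max ≈ 406.3 kW

T_C = 9 °C → 9 + 273.15 = 282.15 K.
The upper bound on efficiency is η_max = 1 − T_C/T_H = 1 − 282.15/856.00 = 0.6704.
W_max = η_max · Q_H = 0.6704 × 606 = 406.3 kW.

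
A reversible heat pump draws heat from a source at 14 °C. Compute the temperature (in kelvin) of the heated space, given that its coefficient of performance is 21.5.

T_H ≈ 301 K

T_C = 14 °C → 14 + 273.15 = 287.15 K.
COP_HP = T_H/(T_H − T_C) ⇒ T_H = T_C·COP_HP/(COP_HP − 1) = 287.15 × 21.5/(21.5 − 1) = 301 K.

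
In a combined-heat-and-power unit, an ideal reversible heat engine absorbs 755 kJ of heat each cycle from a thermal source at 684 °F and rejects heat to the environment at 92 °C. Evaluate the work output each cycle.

T_H = 684 °F → (684 − 32) × 5/9 = 362.22 °C = 635.37 K.
T_C = 92 °C → 92 + 273.15 = 365.15 K.
Carnot efficiency: η = 1 − T_C/T_H = 1 − 365.15/635.37 = 0.4253.
W = η·Q_H = 0.4253 × 755 = 321 kJ.

W ≈ 321 kJ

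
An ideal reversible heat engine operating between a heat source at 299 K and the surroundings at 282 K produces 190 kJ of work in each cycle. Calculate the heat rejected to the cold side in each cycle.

The Carnot efficiency is η = 1 − T_C/T_H = 1 − 282.00/299.00 = 0.0569.
Since Q_C/Q_H = T_C/T_H and Q_H = W/η, Q_C = W·T_C/(T_H − T_C) = 190 × 282.00/17.00 = 3150 kJ.

Q_C ≈ 3150 kJ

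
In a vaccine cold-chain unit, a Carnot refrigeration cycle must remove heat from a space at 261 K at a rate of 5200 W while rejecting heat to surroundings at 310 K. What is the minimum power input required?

Ẇ_in ≈ 976 W

The reversible coefficient of performance is COP_R = T_C/(T_H − T_C) = 261.00/49.00 = 5.3265.
W = Q_C/COP_R = 5200/5.3265 = 976 W.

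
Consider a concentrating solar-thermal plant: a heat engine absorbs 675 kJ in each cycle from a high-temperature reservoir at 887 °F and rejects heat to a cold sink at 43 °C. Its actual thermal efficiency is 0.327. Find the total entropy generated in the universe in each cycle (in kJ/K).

ΔS_univ ≈ 0.535 kJ/K

T_H = 887 °F → (887 − 32) × 5/9 = 475.00 °C = 748.15 K.
T_C = 43 °C → 43 + 273.15 = 316.15 K.
W = η·Q_H = 0.327 × 675 = 220.7 kJ, so Q_C = Q_H − W = 454.3 kJ.
The hot reservoir loses entropy Q_H/T_H = 675/748.15 = 0.9022 kJ/K; the cold reservoir gains Q_C/T_C = 454.3/316.15 = 1.437 kJ/K.
ΔS_univ = −Q_H/T_H + Q_C/T_C = 0.535 kJ/K (> 0, since η = 0.327 < η_Carnot = 0.577).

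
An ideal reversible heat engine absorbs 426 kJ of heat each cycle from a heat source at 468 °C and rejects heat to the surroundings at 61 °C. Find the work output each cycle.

W ≈ 234 kJ

T_H = 468 °C → 468 + 273.15 = 741.15 K.
T_C = 61 °C → 61 + 273.15 = 334.15 K.
Carnot efficiency: η = 1 − T_C/T_H = 1 − 334.15/741.15 = 0.5491.
W = η·Q_H = 0.5491 × 426 = 234 kJ.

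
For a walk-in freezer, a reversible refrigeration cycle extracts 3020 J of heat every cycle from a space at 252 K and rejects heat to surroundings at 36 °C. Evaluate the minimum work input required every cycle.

W_in ≈ 685 J

T_H = 36 °C → 36 + 273.15 = 309.15 K.
For a reversible refrigerator, COP_R = T_C/(T_H − T_C) = 252.00/57.15 = 4.4094.
W = Q_C/COP_R = 3020/4.4094 = 685 J.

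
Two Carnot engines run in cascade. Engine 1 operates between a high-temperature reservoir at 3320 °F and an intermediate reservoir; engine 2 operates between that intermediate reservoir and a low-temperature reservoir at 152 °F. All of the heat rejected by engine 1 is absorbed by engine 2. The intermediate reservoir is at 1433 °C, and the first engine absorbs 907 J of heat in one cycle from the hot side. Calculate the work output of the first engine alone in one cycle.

W₁ ≈ 170 J

T_H = 3320 °F → (3320 − 32) × 5/9 = 1826.67 °C = 2099.82 K.
T_C = 152 °F → (152 − 32) × 5/9 = 66.67 °C = 339.82 K.
T_m = 1433 °C → 1433 + 273.15 = 1706.15 K.
First-stage efficiency η₁ = 1 − T_m/T_H = 1 − 1706.15/2099.82 = 0.1875.
W₁ = η₁·Q_H = 0.1875 × 907 = 170 J.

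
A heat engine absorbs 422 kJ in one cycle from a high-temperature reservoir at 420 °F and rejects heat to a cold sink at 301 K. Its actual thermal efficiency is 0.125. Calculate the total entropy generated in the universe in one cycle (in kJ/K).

T_H = 420 °F → (420 − 32) × 5/9 = 215.56 °C = 488.71 K.
W = η·Q_H = 0.125 × 422 = 52.75 kJ, so Q_C = Q_H − W = 369.2 kJ.
The hot reservoir loses entropy Q_H/T_H = 422/488.71 = 0.8635 kJ/K; the cold reservoir gains Q_C/T_C = 369.2/301.00 = 1.227 kJ/K.
ΔS_univ = −Q_H/T_H + Q_C/T_C = 0.363 kJ/K (> 0, since η = 0.125 < η_Carnot = 0.384).

ΔS_univ ≈ 0.363 kJ/K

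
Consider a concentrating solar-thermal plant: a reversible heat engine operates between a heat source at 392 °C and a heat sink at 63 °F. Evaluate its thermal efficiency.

η ≈ 0.563

T_H = 392 °C → 392 + 273.15 = 665.15 K.
T_C = 63 °F → (63 − 32) × 5/9 = 17.22 °C = 290.37 K.
Carnot efficiency: η = 1 − T_C/T_H = 1 − 290.37/665.15 = 0.563.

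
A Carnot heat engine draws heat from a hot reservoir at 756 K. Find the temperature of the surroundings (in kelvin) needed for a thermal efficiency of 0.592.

From η = 1 − T_C/T_H, T_C = T_H·(1 − η) = 756.00 × (1 − 0.592) = 308 K.

T_C ≈ 308 K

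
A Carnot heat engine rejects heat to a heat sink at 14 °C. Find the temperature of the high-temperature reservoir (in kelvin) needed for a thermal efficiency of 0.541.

T_C = 14 °C → 14 + 273.15 = 287.15 K.
From η = 1 − T_C/T_H, solving for T_H gives T_H = T_C/(1 − η) = 287.15/(1 − 0.541) = 626 K.

T_H ≈ 626 K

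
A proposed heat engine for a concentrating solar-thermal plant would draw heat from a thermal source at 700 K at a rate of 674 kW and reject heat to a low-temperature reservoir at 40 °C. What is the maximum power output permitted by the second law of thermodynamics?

Ẇ_max ≈ 372 kW

T_C = 40 °C → 40 + 273.15 = 313.15 K.
The upper bound on efficiency is η_max = 1 − T_C/T_H = 1 − 313.15/700.00 = 0.5526.
W_max = η_max · Q_H = 0.5526 × 674 = 372 kW.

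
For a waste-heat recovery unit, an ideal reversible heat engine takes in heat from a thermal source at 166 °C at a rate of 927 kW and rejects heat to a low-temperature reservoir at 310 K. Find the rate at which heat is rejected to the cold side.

T_H = 166 °C → 166 + 273.15 = 439.15 K.
The Carnot efficiency is η = 1 − T_C/T_H = 1 − 310.00/439.15 = 0.2941.
For a reversible cycle Q_C/Q_H = T_C/T_H, so Q_C = 927 × 310.00/439.15 = 654.4 kW.

Q̇_C ≈ 654.4 kW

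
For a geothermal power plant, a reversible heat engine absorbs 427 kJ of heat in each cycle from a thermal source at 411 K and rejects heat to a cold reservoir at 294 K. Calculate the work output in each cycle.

η_rev = 1 − T_C/T_H = 1 − 294.00/411.00 = 0.2847.
W = η·Q_H = 0.2847 × 427 = 122 kJ.

W ≈ 122 kJ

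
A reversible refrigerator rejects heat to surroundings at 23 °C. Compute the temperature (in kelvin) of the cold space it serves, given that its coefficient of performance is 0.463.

T_C ≈ 93.7 K

T_H = 23 °C → 23 + 273.15 = 296.15 K.
COP_R = T_C/(T_H − T_C) ⇒ T_C = T_H·COP_R/(1 + COP_R) = 296.15 × 0.463/(1 + 0.463) = 93.7 K.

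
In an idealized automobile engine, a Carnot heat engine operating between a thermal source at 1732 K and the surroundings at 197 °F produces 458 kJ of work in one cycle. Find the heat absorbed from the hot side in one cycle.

T_C = 197 °F → (197 − 32) × 5/9 = 91.67 °C = 364.82 K.
For a reversible engine, η = 1 − T_C/T_H = 1 − 364.82/1732.00 = 0.7894.
Q_H = W/η = 458/0.7894 = 580 kJ.

Q_H ≈ 580 kJ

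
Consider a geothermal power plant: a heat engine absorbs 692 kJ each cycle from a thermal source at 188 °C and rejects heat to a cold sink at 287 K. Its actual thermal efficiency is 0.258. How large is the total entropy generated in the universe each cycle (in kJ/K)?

ΔS_univ ≈ 0.288 kJ/K

T_H = 188 °C → 188 + 273.15 = 461.15 K.
W = η·Q_H = 0.258 × 692 = 178.5 kJ, so Q_C = Q_H − W = 513.5 kJ.
Reservoir entropy changes: ΔS_H = −Q_H/T_H = −692/461.15 = -1.501 kJ/K and ΔS_C = +Q_C/T_C = 513.5/287.00 = 1.789 kJ/K.
ΔS_univ = −Q_H/T_H + Q_C/T_C = 0.288 kJ/K (> 0, since η = 0.258 < η_Carnot = 0.378).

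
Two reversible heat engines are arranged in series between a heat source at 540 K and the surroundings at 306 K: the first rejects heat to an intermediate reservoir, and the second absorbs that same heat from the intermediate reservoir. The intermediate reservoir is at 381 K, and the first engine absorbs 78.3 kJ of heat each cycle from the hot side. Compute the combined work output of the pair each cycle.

Two reversible stages in series are equivalent to a single Carnot engine between T_H and T_C, so η_total = 1 − T_C/T_H = 1 − 306.00/540.00 = 0.4333.
W_total = η_total · Q_H = 0.4333 × 78.3 = 33.9 kJ.

W_total ≈ 33.9 kJ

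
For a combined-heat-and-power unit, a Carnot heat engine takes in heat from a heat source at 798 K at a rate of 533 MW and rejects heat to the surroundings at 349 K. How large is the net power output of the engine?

Since the cycle is reversible, η = 1 − T_C/T_H = 1 − 349.00/798.00 = 0.5627.
W = η·Q_H = 0.5627 × 533 = 300 MW.

Ẇ ≈ 300 MW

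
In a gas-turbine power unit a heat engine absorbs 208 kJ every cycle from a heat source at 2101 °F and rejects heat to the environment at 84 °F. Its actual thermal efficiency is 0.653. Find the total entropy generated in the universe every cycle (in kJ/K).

ΔS_univ ≈ 0.09275 kJ/K

T_H = 2101 °F → (2101 − 32) × 5/9 = 1149.44 °C = 1422.59 K.
T_C = 84 °F → (84 − 32) × 5/9 = 28.89 °C = 302.04 K.
W = η·Q_H = 0.653 × 208 = 135.8 kJ, so Q_C = Q_H − W = 72.18 kJ.
Entropy balance on the reservoirs: −Q_H/T_H = -0.1462 kJ/K, +Q_C/T_C = 0.2390 kJ/K.
ΔS_univ = −Q_H/T_H + Q_C/T_C = 0.09275 kJ/K (> 0, since η = 0.653 < η_Carnot = 0.788).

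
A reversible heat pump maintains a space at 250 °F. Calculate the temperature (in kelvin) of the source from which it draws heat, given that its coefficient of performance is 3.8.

T_H = 250 °F → (250 − 32) × 5/9 = 121.11 °C = 394.26 K.
COP_HP = T_H/(T_H − T_C) ⇒ T_C = T_H·(COP_HP − 1)/COP_HP = 394.26 × (3.8 − 1)/3.8 = 290.5 K.

T_C ≈ 290.5 K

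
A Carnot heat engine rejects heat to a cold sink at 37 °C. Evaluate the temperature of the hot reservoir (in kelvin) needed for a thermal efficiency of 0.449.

T_H ≈ 562.9 K

T_C = 37 °C → 37 + 273.15 = 310.15 K.
From η = 1 − T_C/T_H, solving for T_H gives T_H = T_C/(1 − η) = 310.15/(1 − 0.449) = 562.9 K.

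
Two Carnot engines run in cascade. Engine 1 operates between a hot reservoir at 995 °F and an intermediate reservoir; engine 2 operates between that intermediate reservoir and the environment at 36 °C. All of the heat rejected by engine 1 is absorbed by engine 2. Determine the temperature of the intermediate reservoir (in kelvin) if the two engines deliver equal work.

T_H = 995 °F → (995 − 32) × 5/9 = 535.00 °C = 808.15 K.
T_C = 36 °C → 36 + 273.15 = 309.15 K.
For reversible stages Q_m = Q_H·(T_m/T_H). Setting W₁ = Q_H(1 − T_m/T_H) equal to W₂ = Q_m(1 − T_C/T_m) = Q_H·(T_m − T_C)/T_H gives T_H − T_m = T_m − T_C, so T_m = (T_H + T_C)/2 = (808.15 + 309.15)/2 = 559 K.

T_m ≈ 559 K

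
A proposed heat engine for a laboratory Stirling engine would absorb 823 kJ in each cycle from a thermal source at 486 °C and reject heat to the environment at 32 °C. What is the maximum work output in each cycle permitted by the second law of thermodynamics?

T_H = 486 °C → 486 + 273.15 = 759.15 K.
T_C = 32 °C → 32 + 273.15 = 305.15 K.
By the Carnot theorem, η_max = 1 − T_C/T_H = 1 − 305.15/759.15 = 0.5980.
W_max = η_max · Q_H = 0.5980 × 823 = 492 kJ.

W_max ≈ 492 kJ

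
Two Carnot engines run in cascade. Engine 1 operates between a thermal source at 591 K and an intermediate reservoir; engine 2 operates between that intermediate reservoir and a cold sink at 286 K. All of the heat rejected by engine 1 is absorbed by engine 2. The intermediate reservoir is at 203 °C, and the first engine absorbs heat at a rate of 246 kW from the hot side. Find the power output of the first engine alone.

Ẇ₁ ≈ 47.81 kW

T_m = 203 °C → 203 + 273.15 = 476.15 K.
First-stage efficiency η₁ = 1 − T_m/T_H = 1 − 476.15/591.00 = 0.1943.
W₁ = η₁·Q_H = 0.1943 × 246 = 47.81 kW.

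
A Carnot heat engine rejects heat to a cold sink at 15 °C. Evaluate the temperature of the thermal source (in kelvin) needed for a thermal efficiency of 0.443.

T_H ≈ 517.3 K

T_C = 15 °C → 15 + 273.15 = 288.15 K.
From η = 1 − T_C/T_H, solving for T_H gives T_H = T_C/(1 − η) = 288.15/(1 − 0.443) = 517.3 K.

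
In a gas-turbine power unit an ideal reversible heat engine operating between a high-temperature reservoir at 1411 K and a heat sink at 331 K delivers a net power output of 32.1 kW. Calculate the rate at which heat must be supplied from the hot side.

Q̇_H ≈ 41.9 kW

η_rev = 1 − T_C/T_H = 1 − 331.00/1411.00 = 0.7654.
Q_H = W/η = 32.1/0.7654 = 41.9 kW.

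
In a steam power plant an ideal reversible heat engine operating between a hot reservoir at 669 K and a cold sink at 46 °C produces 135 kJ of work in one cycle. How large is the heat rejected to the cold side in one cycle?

Q_C ≈ 123 kJ

T_C = 46 °C → 46 + 273.15 = 319.15 K.
η_rev = 1 − T_C/T_H = 1 − 319.15/669.00 = 0.5229.
Since Q_C/Q_H = T_C/T_H and Q_H = W/η, Q_C = W·T_C/(T_H − T_C) = 135 × 319.15/349.85 = 123 kJ.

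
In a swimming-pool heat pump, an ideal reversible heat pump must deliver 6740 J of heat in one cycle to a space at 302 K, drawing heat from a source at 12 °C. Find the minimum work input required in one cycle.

W_in ≈ 376 J

T_C = 12 °C → 12 + 273.15 = 285.15 K.
Reversible heating COP: COP_HP = T_H/(T_H − T_C) = 302.00/16.85 = 17.9228.
W = Q_H/COP_HP = 6740/17.9228 = 376 J.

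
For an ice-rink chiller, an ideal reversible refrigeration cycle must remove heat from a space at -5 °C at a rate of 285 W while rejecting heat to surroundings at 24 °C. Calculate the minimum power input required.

Ẇ_in ≈ 30.8 W

T_H = 24 °C → 24 + 273.15 = 297.15 K.
T_C = -5 °C → -5 + 273.15 = 268.15 K.
COP_R = T_C/(T_H − T_C) = 268.15/29.00 = 9.2466.
W = Q_C/COP_R = 285/9.2466 = 30.8 W.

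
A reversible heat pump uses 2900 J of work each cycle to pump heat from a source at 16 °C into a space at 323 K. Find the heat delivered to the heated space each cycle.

Q_H ≈ 27700 J

T_C = 16 °C → 16 + 273.15 = 289.15 K.
The Carnot heat-pump COP is COP_HP = T_H/(T_H − T_C) = 323.00/33.85 = 9.5421.
Q_H = COP_HP · W = 9.5421 × 2900 = 27700 J.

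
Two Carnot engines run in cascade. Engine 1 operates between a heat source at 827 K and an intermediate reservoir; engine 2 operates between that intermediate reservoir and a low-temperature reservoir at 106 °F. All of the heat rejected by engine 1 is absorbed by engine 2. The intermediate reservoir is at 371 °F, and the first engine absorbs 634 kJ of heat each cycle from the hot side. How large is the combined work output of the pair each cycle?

T_C = 106 °F → (106 − 32) × 5/9 = 41.11 °C = 314.26 K.
Two reversible stages in series are equivalent to a single Carnot engine between T_H and T_C, so η_total = 1 − T_C/T_H = 1 − 314.26/827.00 = 0.6200.
W_total = η_total · Q_H = 0.6200 × 634 = 393 kJ.

W_total ≈ 393 kJ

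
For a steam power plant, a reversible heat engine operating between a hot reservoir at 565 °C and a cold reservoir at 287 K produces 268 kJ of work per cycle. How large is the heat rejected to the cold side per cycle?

Q_C ≈ 140 kJ

T_H = 565 °C → 565 + 273.15 = 838.15 K.
The Carnot efficiency is η = 1 − T_C/T_H = 1 − 287.00/838.15 = 0.6576.
Since Q_C/Q_H = T_C/T_H and Q_H = W/η, Q_C = W·T_C/(T_H − T_C) = 268 × 287.00/551.15 = 140 kJ.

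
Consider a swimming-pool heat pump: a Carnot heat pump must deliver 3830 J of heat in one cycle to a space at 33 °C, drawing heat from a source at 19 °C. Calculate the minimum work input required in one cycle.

W_in ≈ 175 J

T_H = 33 °C → 33 + 273.15 = 306.15 K.
T_C = 19 °C → 19 + 273.15 = 292.15 K.
COP_HP = T_H/(T_H − T_C) = 306.15/14.00 = 21.8679.
W = Q_H/COP_HP = 3830/21.8679 = 175 J.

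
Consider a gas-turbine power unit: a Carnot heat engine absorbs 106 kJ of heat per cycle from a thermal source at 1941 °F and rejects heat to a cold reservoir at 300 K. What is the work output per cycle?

T_H = 1941 °F → (1941 − 32) × 5/9 = 1060.56 °C = 1333.71 K.
η_rev = 1 − T_C/T_H = 1 − 300.00/1333.71 = 0.7751.
W = η·Q_H = 0.7751 × 106 = 82.2 kJ.

W ≈ 82.2 kJ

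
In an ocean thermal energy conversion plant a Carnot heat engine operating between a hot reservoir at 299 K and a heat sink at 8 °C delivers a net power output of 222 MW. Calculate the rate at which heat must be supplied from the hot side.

T_C = 8 °C → 8 + 273.15 = 281.15 K.
Carnot efficiency: η = 1 − T_C/T_H = 1 − 281.15/299.00 = 0.0597.
Q_H = W/η = 222/0.0597 = 3720 MW.

Q̇_H ≈ 3720 MW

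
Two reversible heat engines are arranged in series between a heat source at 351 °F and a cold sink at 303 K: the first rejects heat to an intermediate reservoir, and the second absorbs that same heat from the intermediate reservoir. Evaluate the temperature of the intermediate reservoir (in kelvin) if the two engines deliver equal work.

T_m ≈ 377 K

T_H = 351 °F → (351 − 32) × 5/9 = 177.22 °C = 450.37 K.
For reversible stages Q_m = Q_H·(T_m/T_H). Setting W₁ = Q_H(1 − T_m/T_H) equal to W₂ = Q_m(1 − T_C/T_m) = Q_H·(T_m − T_C)/T_H gives T_H − T_m = T_m − T_C, so T_m = (T_H + T_C)/2 = (450.37 + 303.00)/2 = 377 K.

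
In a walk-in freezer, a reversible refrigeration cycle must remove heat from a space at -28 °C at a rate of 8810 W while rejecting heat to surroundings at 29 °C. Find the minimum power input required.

T_H = 29 °C → 29 + 273.15 = 302.15 K.
T_C = -28 °C → -28 + 273.15 = 245.15 K.
The reversible coefficient of performance is COP_R = T_C/(T_H − T_C) = 245.15/57.00 = 4.3009.
W = Q_C/COP_R = 8810/4.3009 = 2048 W.

Ẇ_in ≈ 2048 W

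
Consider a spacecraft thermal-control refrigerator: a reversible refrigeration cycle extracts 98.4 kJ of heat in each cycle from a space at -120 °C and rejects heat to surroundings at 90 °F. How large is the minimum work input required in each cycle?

W_in ≈ 97.8 kJ

T_H = 90 °F → (90 − 32) × 5/9 = 32.22 °C = 305.37 K.
T_C = -120 °C → -120 + 273.15 = 153.15 K.
Carnot COP: COP_R = T_C/(T_H − T_C) = 153.15/152.22 = 1.0061.
W = Q_C/COP_R = 98.4/1.0061 = 97.8 kJ.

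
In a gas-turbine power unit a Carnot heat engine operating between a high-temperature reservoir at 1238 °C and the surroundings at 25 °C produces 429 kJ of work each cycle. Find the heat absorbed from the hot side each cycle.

T_H = 1238 °C → 1238 + 273.15 = 1511.15 K.
T_C = 25 °C → 25 + 273.15 = 298.15 K.
η_rev = 1 − T_C/T_H = 1 − 298.15/1511.15 = 0.8027.
Q_H = W/η = 429/0.8027 = 534.4 kJ.

Q_H ≈ 534.4 kJ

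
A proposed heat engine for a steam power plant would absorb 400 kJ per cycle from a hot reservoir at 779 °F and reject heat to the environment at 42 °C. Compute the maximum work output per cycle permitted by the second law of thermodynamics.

T_H = 779 °F → (779 − 32) × 5/9 = 415.00 °C = 688.15 K.
T_C = 42 °C → 42 + 273.15 = 315.15 K.
No engine can exceed the Carnot limit: η_max = 1 − T_C/T_H = 1 − 315.15/688.15 = 0.5420.
W_max = η_max · Q_H = 0.5420 × 400 = 216.8 kJ.

W_max ≈ 216.8 kJ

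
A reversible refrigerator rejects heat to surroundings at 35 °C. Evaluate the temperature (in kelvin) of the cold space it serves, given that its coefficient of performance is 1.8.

T_C ≈ 198 K

T_H = 35 °C → 35 + 273.15 = 308.15 K.
COP_R = T_C/(T_H − T_C) ⇒ T_C = T_H·COP_R/(1 + COP_R) = 308.15 × 1.8/(1 + 1.8) = 198 K.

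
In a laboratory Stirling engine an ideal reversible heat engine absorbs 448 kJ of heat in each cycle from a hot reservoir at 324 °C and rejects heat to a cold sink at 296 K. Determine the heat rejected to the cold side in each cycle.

Q_C ≈ 222 kJ

T_H = 324 °C → 324 + 273.15 = 597.15 K.
The Carnot efficiency is η = 1 − T_C/T_H = 1 − 296.00/597.15 = 0.5043.
For a reversible cycle Q_C/Q_H = T_C/T_H, so Q_C = 448 × 296.00/597.15 = 222 kJ.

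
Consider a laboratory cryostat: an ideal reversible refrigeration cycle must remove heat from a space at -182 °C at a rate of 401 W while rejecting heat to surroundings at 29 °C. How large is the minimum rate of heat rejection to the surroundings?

T_H = 29 °C → 29 + 273.15 = 302.15 K.
T_C = -182 °C → -182 + 273.15 = 91.15 K.
For a reversible cycle Q_H/Q_C = T_H/T_C, so Q_H = Q_C·T_H/T_C = 401 × 302.15/91.15 = 1329 W.

Q̇_H ≈ 1329 W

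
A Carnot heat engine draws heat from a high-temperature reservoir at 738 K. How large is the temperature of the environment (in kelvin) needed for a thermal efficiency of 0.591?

From η = 1 − T_C/T_H, T_C = T_H·(1 − η) = 738.00 × (1 − 0.591) = 301.8 K.

T_C ≈ 301.8 K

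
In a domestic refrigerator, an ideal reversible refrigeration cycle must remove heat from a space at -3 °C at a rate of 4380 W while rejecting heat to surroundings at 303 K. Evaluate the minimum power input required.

T_C = -3 °C → -3 + 273.15 = 270.15 K.
The reversible coefficient of performance is COP_R = T_C/(T_H − T_C) = 270.15/32.85 = 8.2237.
W = Q_C/COP_R = 4380/8.2237 = 533 W.

Ẇ_in ≈ 533 W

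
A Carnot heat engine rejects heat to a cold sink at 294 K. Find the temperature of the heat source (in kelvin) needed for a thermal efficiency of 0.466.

From η = 1 − T_C/T_H, solving for T_H gives T_H = T_C/(1 − η) = 294.00/(1 − 0.466) = 550.6 K.

T_H ≈ 550.6 K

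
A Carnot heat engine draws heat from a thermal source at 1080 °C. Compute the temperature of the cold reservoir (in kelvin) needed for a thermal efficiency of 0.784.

T_H = 1080 °C → 1080 + 273.15 = 1353.15 K.
From η = 1 − T_C/T_H, T_C = T_H·(1 − η) = 1353.15 × (1 − 0.784) = 292 K.

T_C ≈ 292 K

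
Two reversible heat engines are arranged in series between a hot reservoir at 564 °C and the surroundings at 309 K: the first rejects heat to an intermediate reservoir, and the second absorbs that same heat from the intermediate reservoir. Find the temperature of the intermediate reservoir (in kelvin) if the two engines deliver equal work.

T_m ≈ 573 K

T_H = 564 °C → 564 + 273.15 = 837.15 K.
For reversible stages Q_m = Q_H·(T_m/T_H). Setting W₁ = Q_H(1 − T_m/T_H) equal to W₂ = Q_m(1 − T_C/T_m) = Q_H·(T_m − T_C)/T_H gives T_H − T_m = T_m − T_C, so T_m = (T_H + T_C)/2 = (837.15 + 309.00)/2 = 573 K.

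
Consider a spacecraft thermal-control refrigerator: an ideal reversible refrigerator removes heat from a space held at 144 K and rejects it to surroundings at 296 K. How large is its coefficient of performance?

COP_R ≈ 0.9474

For a reversible refrigerator, COP_R = T_C/(T_H − T_C) = 144.00/(296.00 − 144.00) = 0.9474.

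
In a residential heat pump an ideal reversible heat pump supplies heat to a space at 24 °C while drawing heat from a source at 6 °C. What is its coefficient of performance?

COP_HP ≈ 16.51

T_H = 24 °C → 24 + 273.15 = 297.15 K.
T_C = 6 °C → 6 + 273.15 = 279.15 K.
For a reversible heat pump, COP_HP = T_H/(T_H − T_C) = 297.15/(297.15 − 279.15) = 16.51.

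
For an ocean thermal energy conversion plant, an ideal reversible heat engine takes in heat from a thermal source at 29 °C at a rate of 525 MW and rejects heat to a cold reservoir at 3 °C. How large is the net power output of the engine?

T_H = 29 °C → 29 + 273.15 = 302.15 K.
T_C = 3 °C → 3 + 273.15 = 276.15 K.
Carnot efficiency: η = 1 − T_C/T_H = 1 − 276.15/302.15 = 0.0860.
W = η·Q_H = 0.0860 × 525 = 45.18 MW.

Ẇ ≈ 45.18 MW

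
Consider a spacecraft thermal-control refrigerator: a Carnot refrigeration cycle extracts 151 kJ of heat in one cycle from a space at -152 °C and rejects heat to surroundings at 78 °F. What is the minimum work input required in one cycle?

T_H = 78 °F → (78 − 32) × 5/9 = 25.56 °C = 298.71 K.
T_C = -152 °C → -152 + 273.15 = 121.15 K.
For a reversible refrigerator, COP_R = T_C/(T_H − T_C) = 121.15/177.56 = 0.6823.
W = Q_C/COP_R = 151/0.6823 = 221.3 kJ.

W_in ≈ 221.3 kJ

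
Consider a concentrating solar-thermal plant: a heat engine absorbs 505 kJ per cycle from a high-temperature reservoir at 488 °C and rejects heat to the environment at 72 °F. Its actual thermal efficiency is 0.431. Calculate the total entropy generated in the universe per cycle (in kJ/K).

T_H = 488 °C → 488 + 273.15 = 761.15 K.
T_C = 72 °F → (72 − 32) × 5/9 = 22.22 °C = 295.37 K.
W = η·Q_H = 0.431 × 505 = 217.7 kJ, so Q_C = Q_H − W = 287.3 kJ.
The hot reservoir loses entropy Q_H/T_H = 505/761.15 = 0.6635 kJ/K; the cold reservoir gains Q_C/T_C = 287.3/295.37 = 0.9728 kJ/K.
ΔS_univ = −Q_H/T_H + Q_C/T_C = 0.3094 kJ/K (> 0, since η = 0.431 < η_Carnot = 0.612).

ΔS_univ ≈ 0.3094 kJ/K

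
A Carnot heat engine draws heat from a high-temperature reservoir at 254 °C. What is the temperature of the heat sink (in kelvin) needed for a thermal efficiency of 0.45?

T_C ≈ 290 K

T_H = 254 °C → 254 + 273.15 = 527.15 K.
From η = 1 − T_C/T_H, T_C = T_H·(1 − η) = 527.15 × (1 − 0.45) = 290 K.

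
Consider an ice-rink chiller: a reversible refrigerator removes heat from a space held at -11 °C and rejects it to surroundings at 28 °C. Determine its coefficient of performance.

T_H = 28 °C → 28 + 273.15 = 301.15 K.
T_C = -11 °C → -11 + 273.15 = 262.15 K.
For a reversible refrigerator, COP_R = T_C/(T_H − T_C) = 262.15/(301.15 − 262.15) = 6.722.

COP_R ≈ 6.722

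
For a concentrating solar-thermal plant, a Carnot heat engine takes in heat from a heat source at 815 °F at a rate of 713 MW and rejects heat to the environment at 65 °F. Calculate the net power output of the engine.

T_H = 815 °F → (815 − 32) × 5/9 = 435.00 °C = 708.15 K.
T_C = 65 °F → (65 − 32) × 5/9 = 18.33 °C = 291.48 K.
The Carnot efficiency is η = 1 − T_C/T_H = 1 − 291.48/708.15 = 0.5884.
W = η·Q_H = 0.5884 × 713 = 420 MW.

Ẇ ≈ 420 MW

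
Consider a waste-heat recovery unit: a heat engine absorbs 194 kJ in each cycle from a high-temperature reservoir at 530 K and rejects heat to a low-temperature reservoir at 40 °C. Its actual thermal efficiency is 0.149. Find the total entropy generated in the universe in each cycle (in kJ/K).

T_C = 40 °C → 40 + 273.15 = 313.15 K.
W = η·Q_H = 0.149 × 194 = 28.91 kJ, so Q_C = Q_H − W = 165.1 kJ.
The hot reservoir loses entropy Q_H/T_H = 194/530.00 = 0.3660 kJ/K; the cold reservoir gains Q_C/T_C = 165.1/313.15 = 0.5272 kJ/K.
ΔS_univ = −Q_H/T_H + Q_C/T_C = 0.1612 kJ/K (> 0, since η = 0.149 < η_Carnot = 0.409).

ΔS_univ ≈ 0.1612 kJ/K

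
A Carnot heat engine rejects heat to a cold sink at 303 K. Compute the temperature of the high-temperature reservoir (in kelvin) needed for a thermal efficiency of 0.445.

From η = 1 − T_C/T_H, solving for T_H gives T_H = T_C/(1 − η) = 303.00/(1 − 0.445) = 545.9 K.

T_H ≈ 545.9 K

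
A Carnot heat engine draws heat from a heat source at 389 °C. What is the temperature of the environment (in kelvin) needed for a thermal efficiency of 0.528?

T_C ≈ 313 K

T_H = 389 °C → 389 + 273.15 = 662.15 K.
From η = 1 − T_C/T_H, T_C = T_H·(1 − η) = 662.15 × (1 − 0.528) = 313 K.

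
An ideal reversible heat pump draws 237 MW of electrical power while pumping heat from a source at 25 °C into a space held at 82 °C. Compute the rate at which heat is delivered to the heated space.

Q̇_H ≈ 1477 MW

T_H = 82 °C → 82 + 273.15 = 355.15 K.
T_C = 25 °C → 25 + 273.15 = 298.15 K.
The Carnot heat-pump COP is COP_HP = T_H/(T_H − T_C) = 355.15/57.00 = 6.2307.
Q_H = COP_HP · W = 6.2307 × 237 = 1477 MW.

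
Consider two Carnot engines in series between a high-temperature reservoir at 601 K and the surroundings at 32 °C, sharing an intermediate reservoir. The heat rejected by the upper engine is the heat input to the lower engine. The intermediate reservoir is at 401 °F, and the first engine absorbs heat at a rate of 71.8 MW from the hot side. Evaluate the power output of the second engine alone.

Ẇ₂ ≈ 20.67 MW

T_C = 32 °C → 32 + 273.15 = 305.15 K.
T_m = 401 °F → (401 − 32) × 5/9 = 205.00 °C = 478.15 K.
Heat entering the second stage: Q_m = Q_H·(T_m/T_H) = 71.8 × 478.15/601.00 = 57.12 MW.
Second-stage efficiency η₂ = 1 − T_C/T_m = 1 − 305.15/478.15 = 0.3618, so W₂ = η₂·Q_m = 20.67 MW.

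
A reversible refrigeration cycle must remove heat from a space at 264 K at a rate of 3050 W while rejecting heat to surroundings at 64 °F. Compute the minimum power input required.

T_H = 64 °F → (64 − 32) × 5/9 = 17.78 °C = 290.93 K.
Carnot COP: COP_R = T_C/(T_H − T_C) = 264.00/26.93 = 9.8040.
W = Q_C/COP_R = 3050/9.8040 = 311.1 W.

Ẇ_in ≈ 311.1 W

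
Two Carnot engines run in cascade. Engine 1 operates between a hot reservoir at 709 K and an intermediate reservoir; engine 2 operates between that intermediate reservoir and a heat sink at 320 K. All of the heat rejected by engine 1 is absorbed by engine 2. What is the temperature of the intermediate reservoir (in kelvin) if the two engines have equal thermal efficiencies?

Equal efficiencies require 1 − T_m/T_H = 1 − T_C/T_m, i.e. T_m/T_H = T_C/T_m, so T_m = √(T_H·T_C) = √(709.00 × 320.00) = 476 K.

T_m ≈ 476 K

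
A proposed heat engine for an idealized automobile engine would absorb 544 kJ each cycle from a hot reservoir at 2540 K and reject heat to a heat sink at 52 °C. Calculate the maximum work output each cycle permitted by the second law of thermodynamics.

T_C = 52 °C → 52 + 273.15 = 325.15 K.
The upper bound on efficiency is η_max = 1 − T_C/T_H = 1 − 325.15/2540.00 = 0.8720.
W_max = η_max · Q_H = 0.8720 × 544 = 474 kJ.

W_max ≈ 474 kJ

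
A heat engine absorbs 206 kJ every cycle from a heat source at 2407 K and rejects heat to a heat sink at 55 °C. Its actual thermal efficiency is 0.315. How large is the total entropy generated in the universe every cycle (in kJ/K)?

ΔS_univ ≈ 0.344 kJ/K

T_C = 55 °C → 55 + 273.15 = 328.15 K.
W = η·Q_H = 0.315 × 206 = 64.89 kJ, so Q_C = Q_H − W = 141.1 kJ.
The hot reservoir loses entropy Q_H/T_H = 206/2407.00 = 0.08558 kJ/K; the cold reservoir gains Q_C/T_C = 141.1/328.15 = 0.4300 kJ/K.
ΔS_univ = −Q_H/T_H + Q_C/T_C = 0.344 kJ/K (> 0, since η = 0.315 < η_Carnot = 0.864).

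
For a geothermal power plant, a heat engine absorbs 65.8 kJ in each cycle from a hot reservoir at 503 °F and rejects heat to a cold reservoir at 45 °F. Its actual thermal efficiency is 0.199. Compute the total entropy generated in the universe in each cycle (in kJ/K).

T_H = 503 °F → (503 − 32) × 5/9 = 261.67 °C = 534.82 K.
T_C = 45 °F → (45 − 32) × 5/9 = 7.22 °C = 280.37 K.
W = η·Q_H = 0.199 × 65.8 = 13.09 kJ, so Q_C = Q_H − W = 52.71 kJ.
Entropy balance on the reservoirs: −Q_H/T_H = -0.1230 kJ/K, +Q_C/T_C = 0.1880 kJ/K.
ΔS_univ = −Q_H/T_H + Q_C/T_C = 0.0650 kJ/K (> 0, since η = 0.199 < η_Carnot = 0.476).

ΔS_univ ≈ 0.0650 kJ/K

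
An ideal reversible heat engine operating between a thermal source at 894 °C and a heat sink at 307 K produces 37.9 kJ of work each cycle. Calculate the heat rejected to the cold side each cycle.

Q_C ≈ 13.5 kJ

T_H = 894 °C → 894 + 273.15 = 1167.15 K.
For a reversible engine, η = 1 − T_C/T_H = 1 − 307.00/1167.15 = 0.7370.
Since Q_C/Q_H = T_C/T_H and Q_H = W/η, Q_C = W·T_C/(T_H − T_C) = 37.9 × 307.00/860.15 = 13.5 kJ.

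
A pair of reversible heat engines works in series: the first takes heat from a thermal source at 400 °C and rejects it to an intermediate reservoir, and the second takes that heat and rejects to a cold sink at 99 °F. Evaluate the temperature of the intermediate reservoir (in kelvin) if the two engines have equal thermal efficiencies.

T_m ≈ 457 K

T_H = 400 °C → 400 + 273.15 = 673.15 K.
T_C = 99 °F → (99 − 32) × 5/9 = 37.22 °C = 310.37 K.
Equal efficiencies require 1 − T_m/T_H = 1 − T_C/T_m, i.e. T_m/T_H = T_C/T_m, so T_m = √(T_H·T_C) = √(673.15 × 310.37) = 457 K.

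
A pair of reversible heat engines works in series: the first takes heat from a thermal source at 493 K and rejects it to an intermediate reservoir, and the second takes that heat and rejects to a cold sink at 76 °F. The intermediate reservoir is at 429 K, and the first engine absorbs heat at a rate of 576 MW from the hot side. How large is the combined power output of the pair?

T_C = 76 °F → (76 − 32) × 5/9 = 24.44 °C = 297.59 K.
Two reversible stages in series are equivalent to a single Carnot engine between T_H and T_C, so η_total = 1 − T_C/T_H = 1 − 297.59/493.00 = 0.3964.
W_total = η_total · Q_H = 0.3964 × 576 = 228.3 MW.

Ẇ_total ≈ 228.3 MW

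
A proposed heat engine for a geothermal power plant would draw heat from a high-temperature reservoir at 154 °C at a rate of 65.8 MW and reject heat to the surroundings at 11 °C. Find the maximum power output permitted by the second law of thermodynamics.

T_H = 154 °C → 154 + 273.15 = 427.15 K.
T_C = 11 °C → 11 + 273.15 = 284.15 K.
No engine can exceed the Carnot limit: η_max = 1 − T_C/T_H = 1 − 284.15/427.15 = 0.3348.
W_max = η_max · Q_H = 0.3348 × 65.8 = 22.0 MW.

Ẇ_max ≈ 22.0 MW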